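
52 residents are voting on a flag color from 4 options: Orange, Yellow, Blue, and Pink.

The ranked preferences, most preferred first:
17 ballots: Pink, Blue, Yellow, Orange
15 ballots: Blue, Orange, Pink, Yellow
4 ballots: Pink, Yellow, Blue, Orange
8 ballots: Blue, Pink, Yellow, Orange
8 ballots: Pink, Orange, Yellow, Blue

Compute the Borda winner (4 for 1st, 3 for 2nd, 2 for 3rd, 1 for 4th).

Orange: 17×1 + 15×3 + 4×1 + 8×1 + 8×3 = 98
Yellow: 17×2 + 15×1 + 4×3 + 8×2 + 8×2 = 93
Blue: 17×3 + 15×4 + 4×2 + 8×4 + 8×1 = 159
Pink: 17×4 + 15×2 + 4×4 + 8×3 + 8×4 = 170

Pink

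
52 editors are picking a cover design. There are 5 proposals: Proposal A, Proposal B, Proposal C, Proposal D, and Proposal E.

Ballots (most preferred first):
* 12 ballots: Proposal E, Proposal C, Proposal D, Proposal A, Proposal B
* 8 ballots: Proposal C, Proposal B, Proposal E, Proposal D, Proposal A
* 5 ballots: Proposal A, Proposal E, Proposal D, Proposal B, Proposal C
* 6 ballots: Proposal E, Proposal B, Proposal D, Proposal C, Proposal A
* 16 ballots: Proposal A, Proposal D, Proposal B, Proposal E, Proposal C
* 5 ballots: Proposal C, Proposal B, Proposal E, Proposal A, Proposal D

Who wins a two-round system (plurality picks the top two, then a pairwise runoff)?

Round 1 first-place votes: Proposal A 21, Proposal B 0, Proposal C 13, Proposal D 0, Proposal E 18. Proposal A and Proposal E advance.
Runoff: Proposal A is ranked above Proposal E on 21 ballots, Proposal E above Proposal A on 31.

Proposal E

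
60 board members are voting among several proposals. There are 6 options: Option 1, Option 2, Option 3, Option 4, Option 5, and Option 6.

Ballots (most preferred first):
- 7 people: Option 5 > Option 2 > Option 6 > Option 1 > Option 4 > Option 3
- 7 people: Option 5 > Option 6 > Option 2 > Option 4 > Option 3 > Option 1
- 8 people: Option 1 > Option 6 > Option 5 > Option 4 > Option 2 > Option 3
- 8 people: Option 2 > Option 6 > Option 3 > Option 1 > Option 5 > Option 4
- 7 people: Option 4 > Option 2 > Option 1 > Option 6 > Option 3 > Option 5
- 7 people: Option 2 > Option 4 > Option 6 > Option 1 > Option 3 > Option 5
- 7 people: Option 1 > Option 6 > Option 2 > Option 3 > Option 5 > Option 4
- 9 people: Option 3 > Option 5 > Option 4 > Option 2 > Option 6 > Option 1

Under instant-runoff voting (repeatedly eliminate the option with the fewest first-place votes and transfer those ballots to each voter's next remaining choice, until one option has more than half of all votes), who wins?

Round 1: Option 1 15, Option 2 15, Option 3 9, Option 4 7, Option 5 14, Option 6 0. Option 6 eliminated.
Round 2: Option 1 15, Option 2 15, Option 3 9, Option 4 7, Option 5 14. Option 4 eliminated.
Round 3: Option 1 15, Option 2 22, Option 3 9, Option 5 14. Option 3 eliminated.
Round 4: Option 1 15, Option 2 22, Option 5 23. Option 1 eliminated.
Round 5: Option 2 29, Option 5 31. Option 5 has a majority (≥31).

Option 5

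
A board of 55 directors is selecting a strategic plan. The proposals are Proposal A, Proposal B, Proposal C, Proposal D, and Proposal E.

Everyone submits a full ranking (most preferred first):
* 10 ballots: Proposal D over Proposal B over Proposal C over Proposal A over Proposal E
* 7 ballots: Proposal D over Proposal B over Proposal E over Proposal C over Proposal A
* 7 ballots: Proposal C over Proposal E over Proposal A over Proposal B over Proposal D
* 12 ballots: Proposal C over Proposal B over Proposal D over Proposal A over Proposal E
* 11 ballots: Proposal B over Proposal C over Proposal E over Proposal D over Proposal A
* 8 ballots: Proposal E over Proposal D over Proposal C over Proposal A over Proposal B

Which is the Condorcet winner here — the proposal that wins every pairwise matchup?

Proposal B

Proposal B vs Proposal A: 40–15
Proposal B vs Proposal C: 28–27
Proposal B vs Proposal D: 30–25
Proposal B vs Proposal E: 40–15
Proposal B beats every other proposal.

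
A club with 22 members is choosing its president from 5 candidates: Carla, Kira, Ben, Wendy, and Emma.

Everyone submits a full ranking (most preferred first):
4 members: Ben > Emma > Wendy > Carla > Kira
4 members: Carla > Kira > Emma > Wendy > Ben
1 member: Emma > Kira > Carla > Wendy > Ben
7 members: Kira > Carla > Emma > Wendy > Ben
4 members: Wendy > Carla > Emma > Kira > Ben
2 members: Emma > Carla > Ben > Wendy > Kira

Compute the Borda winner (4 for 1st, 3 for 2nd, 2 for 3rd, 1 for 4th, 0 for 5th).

Carla

Carla: 4×1 + 4×4 + 1×2 + 7×3 + 4×3 + 2×3 = 61
Kira: 4×0 + 4×3 + 1×3 + 7×4 + 4×1 + 2×0 = 47
Ben: 4×4 + 4×0 + 1×0 + 7×0 + 4×0 + 2×2 = 20
Wendy: 4×2 + 4×1 + 1×1 + 7×1 + 4×4 + 2×1 = 38
Emma: 4×3 + 4×2 + 1×4 + 7×2 + 4×2 + 2×4 = 54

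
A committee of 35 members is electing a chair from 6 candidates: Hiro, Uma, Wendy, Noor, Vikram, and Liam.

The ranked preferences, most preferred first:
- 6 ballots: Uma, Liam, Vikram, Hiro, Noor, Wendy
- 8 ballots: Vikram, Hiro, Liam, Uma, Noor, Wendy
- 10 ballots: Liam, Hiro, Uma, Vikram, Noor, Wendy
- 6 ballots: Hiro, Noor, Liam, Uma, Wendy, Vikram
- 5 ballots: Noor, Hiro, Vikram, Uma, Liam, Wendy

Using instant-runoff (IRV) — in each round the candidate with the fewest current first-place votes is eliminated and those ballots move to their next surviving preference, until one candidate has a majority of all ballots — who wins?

Hiro

Round 1: Hiro 6, Uma 6, Wendy 0, Noor 5, Vikram 8, Liam 10. Wendy eliminated.
Round 2: Hiro 6, Uma 6, Noor 5, Vikram 8, Liam 10. Noor eliminated.
Round 3: Hiro 11, Uma 6, Vikram 8, Liam 10. Uma eliminated.
Round 4: Hiro 11, Vikram 8, Liam 16. Vikram eliminated.
Round 5: Hiro 19, Liam 16. Hiro has a majority (≥18).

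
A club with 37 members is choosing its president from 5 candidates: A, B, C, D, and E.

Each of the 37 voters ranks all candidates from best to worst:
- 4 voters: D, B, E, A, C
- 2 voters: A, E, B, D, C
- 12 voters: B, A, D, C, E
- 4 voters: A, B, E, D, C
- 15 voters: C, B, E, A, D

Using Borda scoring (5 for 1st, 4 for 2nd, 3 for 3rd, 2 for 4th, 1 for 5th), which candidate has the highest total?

B

A: 4×2 + 2×5 + 12×4 + 4×5 + 15×2 = 116
B: 4×4 + 2×3 + 12×5 + 4×4 + 15×4 = 158
C: 4×1 + 2×1 + 12×2 + 4×1 + 15×5 = 109
D: 4×5 + 2×2 + 12×3 + 4×2 + 15×1 = 83
E: 4×3 + 2×4 + 12×1 + 4×3 + 15×3 = 89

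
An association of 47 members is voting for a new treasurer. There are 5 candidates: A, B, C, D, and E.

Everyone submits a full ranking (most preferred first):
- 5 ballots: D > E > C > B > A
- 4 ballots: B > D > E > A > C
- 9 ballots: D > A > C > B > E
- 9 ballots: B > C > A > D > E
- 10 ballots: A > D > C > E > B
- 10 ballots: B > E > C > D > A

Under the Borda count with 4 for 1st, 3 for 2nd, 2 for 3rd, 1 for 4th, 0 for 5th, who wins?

D

A: 5×0 + 4×1 + 9×3 + 9×2 + 10×4 + 10×0 = 89
B: 5×1 + 4×4 + 9×1 + 9×4 + 10×0 + 10×4 = 106
C: 5×2 + 4×0 + 9×2 + 9×3 + 10×2 + 10×2 = 95
D: 5×4 + 4×3 + 9×4 + 9×1 + 10×3 + 10×1 = 117
E: 5×3 + 4×2 + 9×0 + 9×0 + 10×1 + 10×3 = 63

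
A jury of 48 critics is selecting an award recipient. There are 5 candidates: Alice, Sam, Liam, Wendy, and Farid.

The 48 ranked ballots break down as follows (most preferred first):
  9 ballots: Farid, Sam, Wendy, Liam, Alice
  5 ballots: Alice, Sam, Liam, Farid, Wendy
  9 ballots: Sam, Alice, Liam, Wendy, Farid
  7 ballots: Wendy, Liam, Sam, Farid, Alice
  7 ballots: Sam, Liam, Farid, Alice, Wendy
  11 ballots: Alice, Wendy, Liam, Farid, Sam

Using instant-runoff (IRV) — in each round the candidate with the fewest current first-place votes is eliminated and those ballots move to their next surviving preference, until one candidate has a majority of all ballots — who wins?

Sam

Round 1: Alice 16, Sam 16, Liam 0, Wendy 7, Farid 9. Liam eliminated.
Round 2: Alice 16, Sam 16, Wendy 7, Farid 9. Wendy eliminated.
Round 3: Alice 16, Sam 23, Farid 9. Farid eliminated.
Round 4: Alice 16, Sam 32. Sam has a majority (≥25).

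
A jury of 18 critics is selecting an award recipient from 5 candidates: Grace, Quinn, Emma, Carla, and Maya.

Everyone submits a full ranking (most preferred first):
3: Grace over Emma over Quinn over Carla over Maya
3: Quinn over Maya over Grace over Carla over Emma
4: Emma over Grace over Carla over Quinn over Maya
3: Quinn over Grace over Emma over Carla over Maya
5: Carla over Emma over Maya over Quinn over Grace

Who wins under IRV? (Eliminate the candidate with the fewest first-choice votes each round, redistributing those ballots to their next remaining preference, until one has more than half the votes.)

Round 1: Grace 3, Quinn 6, Emma 4, Carla 5, Maya 0. Maya eliminated.
Round 2: Grace 3, Quinn 6, Emma 4, Carla 5. Grace eliminated.
Round 3: Quinn 6, Emma 7, Carla 5. Carla eliminated.
Round 4: Quinn 6, Emma 12. Emma has a majority (≥10).

Emma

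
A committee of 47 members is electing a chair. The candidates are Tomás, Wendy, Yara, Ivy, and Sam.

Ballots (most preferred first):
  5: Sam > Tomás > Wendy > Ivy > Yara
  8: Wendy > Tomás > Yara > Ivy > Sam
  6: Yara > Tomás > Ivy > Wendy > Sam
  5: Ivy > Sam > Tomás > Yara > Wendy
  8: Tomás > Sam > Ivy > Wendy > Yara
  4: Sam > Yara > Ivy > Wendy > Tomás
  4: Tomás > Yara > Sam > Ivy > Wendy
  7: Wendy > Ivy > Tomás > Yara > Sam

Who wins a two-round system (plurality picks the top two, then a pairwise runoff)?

Tomás

Round 1 first-place votes: Tomás 12, Wendy 15, Yara 6, Ivy 5, Sam 9. Wendy and Tomás advance.
Runoff: Wendy is ranked above Tomás on 19 ballots, Tomás above Wendy on 28.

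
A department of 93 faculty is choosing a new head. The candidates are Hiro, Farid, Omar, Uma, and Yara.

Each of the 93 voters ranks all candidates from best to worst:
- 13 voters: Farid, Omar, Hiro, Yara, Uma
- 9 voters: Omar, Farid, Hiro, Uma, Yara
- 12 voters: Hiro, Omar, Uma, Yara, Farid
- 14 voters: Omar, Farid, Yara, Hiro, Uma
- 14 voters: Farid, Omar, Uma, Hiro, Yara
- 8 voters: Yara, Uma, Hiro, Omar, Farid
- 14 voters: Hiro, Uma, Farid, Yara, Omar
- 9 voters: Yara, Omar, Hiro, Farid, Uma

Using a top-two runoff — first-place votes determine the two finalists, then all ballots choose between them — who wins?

Round 1 first-place votes: Hiro 26, Farid 27, Omar 23, Uma 0, Yara 17. Farid and Hiro advance.
Runoff: Farid is ranked above Hiro on 50 ballots, Hiro above Farid on 43.

Farid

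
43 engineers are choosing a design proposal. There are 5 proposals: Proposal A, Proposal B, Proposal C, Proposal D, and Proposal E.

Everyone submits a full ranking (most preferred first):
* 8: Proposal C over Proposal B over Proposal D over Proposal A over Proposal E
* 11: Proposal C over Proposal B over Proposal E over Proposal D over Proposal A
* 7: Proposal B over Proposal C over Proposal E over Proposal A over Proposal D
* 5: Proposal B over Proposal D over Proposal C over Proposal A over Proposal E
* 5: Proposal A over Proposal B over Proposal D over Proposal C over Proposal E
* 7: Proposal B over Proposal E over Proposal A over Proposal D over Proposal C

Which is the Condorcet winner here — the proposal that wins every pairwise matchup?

Proposal B

Proposal B vs Proposal A: 38–5
Proposal B vs Proposal C: 24–19
Proposal B vs Proposal D: 43–0
Proposal B vs Proposal E: 43–0
Proposal B beats every other proposal.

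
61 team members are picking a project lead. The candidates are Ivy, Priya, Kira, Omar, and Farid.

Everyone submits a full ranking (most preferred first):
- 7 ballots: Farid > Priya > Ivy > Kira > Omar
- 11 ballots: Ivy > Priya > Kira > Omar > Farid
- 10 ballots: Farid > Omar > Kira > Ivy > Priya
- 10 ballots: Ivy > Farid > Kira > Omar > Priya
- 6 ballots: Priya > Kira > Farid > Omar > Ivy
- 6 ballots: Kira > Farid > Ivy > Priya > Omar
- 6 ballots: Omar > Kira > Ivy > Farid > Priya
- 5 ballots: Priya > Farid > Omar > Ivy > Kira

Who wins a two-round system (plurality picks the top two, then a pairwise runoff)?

Farid

Round 1 first-place votes: Ivy 21, Priya 11, Kira 6, Omar 6, Farid 17. Ivy and Farid advance.
Runoff: Ivy is ranked above Farid on 27 ballots, Farid above Ivy on 34.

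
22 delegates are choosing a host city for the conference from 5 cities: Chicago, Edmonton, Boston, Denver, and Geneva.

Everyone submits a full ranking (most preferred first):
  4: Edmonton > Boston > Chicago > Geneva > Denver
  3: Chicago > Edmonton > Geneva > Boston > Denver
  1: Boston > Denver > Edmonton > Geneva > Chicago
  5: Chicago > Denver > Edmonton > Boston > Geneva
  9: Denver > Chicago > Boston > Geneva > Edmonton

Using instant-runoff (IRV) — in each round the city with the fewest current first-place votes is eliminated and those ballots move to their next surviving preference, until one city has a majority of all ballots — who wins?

Round 1: Chicago 8, Edmonton 4, Boston 1, Denver 9, Geneva 0. Geneva eliminated.
Round 2: Chicago 8, Edmonton 4, Boston 1, Denver 9. Boston eliminated.
Round 3: Chicago 8, Edmonton 4, Denver 10. Edmonton eliminated.
Round 4: Chicago 12, Denver 10. Chicago has a majority (≥12).

Chicago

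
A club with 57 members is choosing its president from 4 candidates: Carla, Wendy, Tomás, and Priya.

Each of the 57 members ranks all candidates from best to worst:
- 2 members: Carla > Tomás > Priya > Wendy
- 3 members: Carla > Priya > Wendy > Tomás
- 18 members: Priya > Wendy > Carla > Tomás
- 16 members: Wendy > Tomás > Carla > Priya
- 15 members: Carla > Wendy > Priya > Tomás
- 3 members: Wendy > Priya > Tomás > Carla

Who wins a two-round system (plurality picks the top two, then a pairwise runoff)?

Round 1 first-place votes: Carla 20, Wendy 19, Tomás 0, Priya 18. Carla and Wendy advance.
Runoff: Carla is ranked above Wendy on 20 ballots, Wendy above Carla on 37.

Wendy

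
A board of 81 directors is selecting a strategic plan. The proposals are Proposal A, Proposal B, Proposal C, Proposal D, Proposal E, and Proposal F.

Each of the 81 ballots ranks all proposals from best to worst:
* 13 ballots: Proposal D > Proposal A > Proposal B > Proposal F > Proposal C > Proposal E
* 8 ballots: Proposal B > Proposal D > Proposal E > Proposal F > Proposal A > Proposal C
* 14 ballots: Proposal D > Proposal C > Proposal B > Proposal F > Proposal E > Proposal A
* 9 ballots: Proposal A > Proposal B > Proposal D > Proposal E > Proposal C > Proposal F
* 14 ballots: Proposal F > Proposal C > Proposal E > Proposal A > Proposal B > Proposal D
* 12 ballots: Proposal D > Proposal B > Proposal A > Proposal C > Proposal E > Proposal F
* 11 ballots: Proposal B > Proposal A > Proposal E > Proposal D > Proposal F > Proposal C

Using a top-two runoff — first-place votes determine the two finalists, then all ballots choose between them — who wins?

Proposal B

Round 1 first-place votes: Proposal A 9, Proposal B 19, Proposal C 0, Proposal D 39, Proposal E 0, Proposal F 14. Proposal D and Proposal B advance.
Runoff: Proposal D is ranked above Proposal B on 39 ballots, Proposal B above Proposal D on 42.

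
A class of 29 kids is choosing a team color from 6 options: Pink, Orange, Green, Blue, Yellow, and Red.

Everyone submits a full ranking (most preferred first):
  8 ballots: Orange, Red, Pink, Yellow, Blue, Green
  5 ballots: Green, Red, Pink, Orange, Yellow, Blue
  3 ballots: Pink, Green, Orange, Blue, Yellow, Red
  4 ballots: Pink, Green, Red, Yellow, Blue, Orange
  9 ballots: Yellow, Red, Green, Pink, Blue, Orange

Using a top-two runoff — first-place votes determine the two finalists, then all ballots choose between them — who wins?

Orange

Round 1 first-place votes: Pink 7, Orange 8, Green 5, Blue 0, Yellow 9, Red 0. Yellow and Orange advance.
Runoff: Yellow is ranked above Orange on 13 ballots, Orange above Yellow on 16.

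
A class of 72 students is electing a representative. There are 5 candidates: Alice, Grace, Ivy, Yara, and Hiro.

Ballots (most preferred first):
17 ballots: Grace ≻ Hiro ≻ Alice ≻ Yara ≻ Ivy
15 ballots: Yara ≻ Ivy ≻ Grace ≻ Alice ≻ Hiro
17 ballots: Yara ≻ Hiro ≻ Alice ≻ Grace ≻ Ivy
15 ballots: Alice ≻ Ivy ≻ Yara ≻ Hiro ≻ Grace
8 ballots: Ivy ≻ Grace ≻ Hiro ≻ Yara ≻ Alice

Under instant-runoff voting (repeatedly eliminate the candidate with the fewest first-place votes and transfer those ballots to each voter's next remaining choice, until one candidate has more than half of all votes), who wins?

Yara

Round 1: Alice 15, Grace 17, Ivy 8, Yara 32, Hiro 0. Hiro eliminated.
Round 2: Alice 15, Grace 17, Ivy 8, Yara 32. Ivy eliminated.
Round 3: Alice 15, Grace 25, Yara 32. Alice eliminated.
Round 4: Grace 25, Yara 47. Yara has a majority (≥37).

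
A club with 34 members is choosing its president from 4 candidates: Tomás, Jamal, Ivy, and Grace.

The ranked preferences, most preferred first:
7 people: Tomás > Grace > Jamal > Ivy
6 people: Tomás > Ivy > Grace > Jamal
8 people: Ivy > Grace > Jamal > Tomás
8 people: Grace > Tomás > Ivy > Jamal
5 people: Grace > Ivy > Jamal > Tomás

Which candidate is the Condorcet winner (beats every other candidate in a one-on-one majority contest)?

Grace

Grace vs Tomás: 21–13
Grace vs Jamal: 34–0
Grace vs Ivy: 20–14
Grace beats every other candidate.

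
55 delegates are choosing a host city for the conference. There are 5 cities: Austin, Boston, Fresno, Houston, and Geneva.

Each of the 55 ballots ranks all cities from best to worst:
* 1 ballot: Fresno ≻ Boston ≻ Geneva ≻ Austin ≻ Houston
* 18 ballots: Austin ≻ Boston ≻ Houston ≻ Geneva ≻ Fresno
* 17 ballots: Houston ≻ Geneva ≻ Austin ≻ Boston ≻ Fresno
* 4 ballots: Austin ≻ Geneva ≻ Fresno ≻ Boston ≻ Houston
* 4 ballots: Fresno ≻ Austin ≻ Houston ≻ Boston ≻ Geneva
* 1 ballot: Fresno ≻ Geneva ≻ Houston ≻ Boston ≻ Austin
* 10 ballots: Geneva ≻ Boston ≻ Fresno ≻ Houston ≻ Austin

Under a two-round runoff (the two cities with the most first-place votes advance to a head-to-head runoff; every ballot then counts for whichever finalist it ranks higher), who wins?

Round 1 first-place votes: Austin 22, Boston 0, Fresno 6, Houston 17, Geneva 10. Austin and Houston advance.
Runoff: Austin is ranked above Houston on 27 ballots, Houston above Austin on 28.

Houston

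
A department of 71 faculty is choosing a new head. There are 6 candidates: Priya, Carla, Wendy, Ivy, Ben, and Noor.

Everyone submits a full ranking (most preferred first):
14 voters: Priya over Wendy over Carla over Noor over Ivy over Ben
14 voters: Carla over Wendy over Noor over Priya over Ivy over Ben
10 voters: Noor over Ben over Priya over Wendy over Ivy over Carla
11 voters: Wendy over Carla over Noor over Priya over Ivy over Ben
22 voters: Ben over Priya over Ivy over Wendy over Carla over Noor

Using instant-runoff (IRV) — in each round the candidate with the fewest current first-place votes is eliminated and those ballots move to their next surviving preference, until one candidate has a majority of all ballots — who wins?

Carla

Round 1: Priya 14, Carla 14, Wendy 11, Ivy 0, Ben 22, Noor 10. Ivy eliminated.
Round 2: Priya 14, Carla 14, Wendy 11, Ben 22, Noor 10. Noor eliminated.
Round 3: Priya 14, Carla 14, Wendy 11, Ben 32. Wendy eliminated.
Round 4: Priya 14, Carla 25, Ben 32. Priya eliminated.
Round 5: Carla 39, Ben 32. Carla has a majority (≥36).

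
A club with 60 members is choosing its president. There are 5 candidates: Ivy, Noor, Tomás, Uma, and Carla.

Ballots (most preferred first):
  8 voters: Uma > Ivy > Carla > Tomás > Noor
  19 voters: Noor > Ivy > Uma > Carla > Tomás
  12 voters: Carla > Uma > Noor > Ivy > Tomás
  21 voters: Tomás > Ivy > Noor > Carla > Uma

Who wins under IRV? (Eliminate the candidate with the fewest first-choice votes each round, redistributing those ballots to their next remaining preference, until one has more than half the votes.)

Round 1: Ivy 0, Noor 19, Tomás 21, Uma 8, Carla 12. Ivy eliminated.
Round 2: Noor 19, Tomás 21, Uma 8, Carla 12. Uma eliminated.
Round 3: Noor 19, Tomás 21, Carla 20. Noor eliminated.
Round 4: Tomás 21, Carla 39. Carla has a majority (≥31).

Carla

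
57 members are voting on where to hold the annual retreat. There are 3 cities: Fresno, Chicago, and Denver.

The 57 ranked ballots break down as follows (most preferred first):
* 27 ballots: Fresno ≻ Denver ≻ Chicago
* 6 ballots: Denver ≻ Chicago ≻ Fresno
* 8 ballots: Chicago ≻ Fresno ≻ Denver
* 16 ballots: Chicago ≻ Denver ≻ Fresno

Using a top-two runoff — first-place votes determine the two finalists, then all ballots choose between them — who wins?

Round 1 first-place votes: Fresno 27, Chicago 24, Denver 6. Fresno and Chicago advance.
Runoff: Fresno is ranked above Chicago on 27 ballots, Chicago above Fresno on 30.

Chicago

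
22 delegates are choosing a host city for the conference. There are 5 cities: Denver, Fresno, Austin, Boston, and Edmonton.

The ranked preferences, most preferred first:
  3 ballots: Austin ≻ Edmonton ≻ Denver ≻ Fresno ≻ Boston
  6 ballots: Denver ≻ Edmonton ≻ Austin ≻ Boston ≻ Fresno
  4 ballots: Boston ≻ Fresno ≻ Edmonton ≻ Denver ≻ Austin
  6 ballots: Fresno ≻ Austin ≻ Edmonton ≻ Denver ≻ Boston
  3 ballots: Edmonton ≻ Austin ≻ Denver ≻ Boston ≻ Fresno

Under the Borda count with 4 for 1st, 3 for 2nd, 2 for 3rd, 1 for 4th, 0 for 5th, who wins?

Edmonton

Denver: 3×2 + 6×4 + 4×1 + 6×1 + 3×2 = 46
Fresno: 3×1 + 6×0 + 4×3 + 6×4 + 3×0 = 39
Austin: 3×4 + 6×2 + 4×0 + 6×3 + 3×3 = 51
Boston: 3×0 + 6×1 + 4×4 + 6×0 + 3×1 = 25
Edmonton: 3×3 + 6×3 + 4×2 + 6×2 + 3×4 = 59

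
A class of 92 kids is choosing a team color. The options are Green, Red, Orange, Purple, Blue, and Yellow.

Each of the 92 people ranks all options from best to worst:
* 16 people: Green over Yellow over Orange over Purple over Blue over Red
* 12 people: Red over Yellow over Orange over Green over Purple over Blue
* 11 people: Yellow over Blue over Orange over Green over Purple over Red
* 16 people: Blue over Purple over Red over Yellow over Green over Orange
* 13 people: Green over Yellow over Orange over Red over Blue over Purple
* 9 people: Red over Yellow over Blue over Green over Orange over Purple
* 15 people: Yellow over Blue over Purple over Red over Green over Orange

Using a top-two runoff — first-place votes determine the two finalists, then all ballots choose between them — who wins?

Round 1 first-place votes: Green 29, Red 21, Orange 0, Purple 0, Blue 16, Yellow 26. Green and Yellow advance.
Runoff: Green is ranked above Yellow on 29 ballots, Yellow above Green on 63.

Yellow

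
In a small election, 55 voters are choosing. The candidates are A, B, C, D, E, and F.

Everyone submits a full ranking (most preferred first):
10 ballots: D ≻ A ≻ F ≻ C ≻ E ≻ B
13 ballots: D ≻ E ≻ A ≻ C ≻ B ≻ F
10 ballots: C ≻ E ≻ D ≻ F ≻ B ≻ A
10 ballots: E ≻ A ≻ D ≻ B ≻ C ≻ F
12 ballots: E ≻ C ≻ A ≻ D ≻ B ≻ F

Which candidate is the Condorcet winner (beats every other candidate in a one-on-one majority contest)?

E

E vs A: 45–10
E vs B: 55–0
E vs C: 35–20
E vs D: 32–23
E vs F: 45–10
E beats every other candidate.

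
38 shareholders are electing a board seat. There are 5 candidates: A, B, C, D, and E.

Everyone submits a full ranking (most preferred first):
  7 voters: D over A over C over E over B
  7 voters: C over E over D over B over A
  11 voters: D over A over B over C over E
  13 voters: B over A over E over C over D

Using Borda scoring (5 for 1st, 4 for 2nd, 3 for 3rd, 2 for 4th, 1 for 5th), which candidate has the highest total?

A: 7×4 + 7×1 + 11×4 + 13×4 = 131
B: 7×1 + 7×2 + 11×3 + 13×5 = 119
C: 7×3 + 7×5 + 11×2 + 13×2 = 104
D: 7×5 + 7×3 + 11×5 + 13×1 = 124
E: 7×2 + 7×4 + 11×1 + 13×3 = 92

A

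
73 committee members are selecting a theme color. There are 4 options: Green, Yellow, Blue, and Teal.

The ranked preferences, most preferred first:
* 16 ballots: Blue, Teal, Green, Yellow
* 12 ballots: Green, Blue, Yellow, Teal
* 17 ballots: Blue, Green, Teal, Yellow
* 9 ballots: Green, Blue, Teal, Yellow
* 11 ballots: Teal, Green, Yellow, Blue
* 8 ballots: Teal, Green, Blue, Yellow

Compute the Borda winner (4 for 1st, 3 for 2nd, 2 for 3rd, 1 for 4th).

Green

Green: 16×2 + 12×4 + 17×3 + 9×4 + 11×3 + 8×3 = 224
Yellow: 16×1 + 12×2 + 17×1 + 9×1 + 11×2 + 8×1 = 96
Blue: 16×4 + 12×3 + 17×4 + 9×3 + 11×1 + 8×2 = 222
Teal: 16×3 + 12×1 + 17×2 + 9×2 + 11×4 + 8×4 = 188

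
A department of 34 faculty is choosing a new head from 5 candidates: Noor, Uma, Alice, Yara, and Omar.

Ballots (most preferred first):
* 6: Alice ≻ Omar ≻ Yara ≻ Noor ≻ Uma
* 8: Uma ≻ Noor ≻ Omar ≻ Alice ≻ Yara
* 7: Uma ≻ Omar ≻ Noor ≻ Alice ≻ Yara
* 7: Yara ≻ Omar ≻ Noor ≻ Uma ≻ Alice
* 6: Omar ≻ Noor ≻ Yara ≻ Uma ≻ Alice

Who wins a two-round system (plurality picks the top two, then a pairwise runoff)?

Round 1 first-place votes: Noor 0, Uma 15, Alice 6, Yara 7, Omar 6. Uma and Yara advance.
Runoff: Uma is ranked above Yara on 15 ballots, Yara above Uma on 19.

Yara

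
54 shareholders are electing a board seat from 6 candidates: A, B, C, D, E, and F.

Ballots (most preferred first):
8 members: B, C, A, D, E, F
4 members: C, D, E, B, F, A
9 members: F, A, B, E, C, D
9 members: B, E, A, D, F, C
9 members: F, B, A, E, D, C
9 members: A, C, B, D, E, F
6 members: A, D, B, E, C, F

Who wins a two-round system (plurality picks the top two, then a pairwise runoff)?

B

Round 1 first-place votes: A 15, B 17, C 4, D 0, E 0, F 18. F and B advance.
Runoff: F is ranked above B on 18 ballots, B above F on 36.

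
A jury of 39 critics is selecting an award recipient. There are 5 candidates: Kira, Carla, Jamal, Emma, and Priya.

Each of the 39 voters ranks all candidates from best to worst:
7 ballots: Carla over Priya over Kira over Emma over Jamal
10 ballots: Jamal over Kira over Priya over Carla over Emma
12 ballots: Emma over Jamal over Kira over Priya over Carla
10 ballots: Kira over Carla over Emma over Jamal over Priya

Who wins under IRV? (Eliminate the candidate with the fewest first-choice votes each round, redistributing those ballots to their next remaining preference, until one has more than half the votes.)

Kira

Round 1: Kira 10, Carla 7, Jamal 10, Emma 12, Priya 0. Priya eliminated.
Round 2: Kira 10, Carla 7, Jamal 10, Emma 12. Carla eliminated.
Round 3: Kira 17, Jamal 10, Emma 12. Jamal eliminated.
Round 4: Kira 27, Emma 12. Kira has a majority (≥20).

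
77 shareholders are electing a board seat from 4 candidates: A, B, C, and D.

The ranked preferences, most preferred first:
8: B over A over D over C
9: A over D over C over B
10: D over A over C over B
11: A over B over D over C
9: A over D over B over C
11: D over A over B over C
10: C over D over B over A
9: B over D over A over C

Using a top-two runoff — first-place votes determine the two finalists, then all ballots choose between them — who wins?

Round 1 first-place votes: A 29, B 17, C 10, D 21. A and D advance.
Runoff: A is ranked above D on 37 ballots, D above A on 40.

D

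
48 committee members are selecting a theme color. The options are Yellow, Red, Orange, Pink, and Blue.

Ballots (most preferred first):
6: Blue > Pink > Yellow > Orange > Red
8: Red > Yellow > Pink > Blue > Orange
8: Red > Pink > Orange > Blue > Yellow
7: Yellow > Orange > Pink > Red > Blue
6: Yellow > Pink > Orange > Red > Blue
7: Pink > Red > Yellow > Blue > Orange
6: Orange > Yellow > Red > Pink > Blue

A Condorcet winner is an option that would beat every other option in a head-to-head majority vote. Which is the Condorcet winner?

Yellow vs Red: 25–23
Yellow vs Orange: 34–14
Yellow vs Pink: 27–21
Yellow vs Blue: 34–14
Yellow beats every other option.

Yellow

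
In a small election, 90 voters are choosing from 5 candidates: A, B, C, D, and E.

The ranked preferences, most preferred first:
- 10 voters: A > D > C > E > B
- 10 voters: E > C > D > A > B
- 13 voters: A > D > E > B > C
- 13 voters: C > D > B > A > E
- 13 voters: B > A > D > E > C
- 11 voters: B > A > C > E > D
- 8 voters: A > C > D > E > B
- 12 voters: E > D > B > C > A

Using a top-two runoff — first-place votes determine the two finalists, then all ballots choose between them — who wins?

B

Round 1 first-place votes: A 31, B 24, C 13, D 0, E 22. A and B advance.
Runoff: A is ranked above B on 41 ballots, B above A on 49.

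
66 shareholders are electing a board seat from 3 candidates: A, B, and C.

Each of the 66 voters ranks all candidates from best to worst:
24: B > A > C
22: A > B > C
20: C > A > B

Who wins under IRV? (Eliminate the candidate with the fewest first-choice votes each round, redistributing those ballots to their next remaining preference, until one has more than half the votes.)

A

Round 1: A 22, B 24, C 20. C eliminated.
Round 2: A 42, B 24. A has a majority (≥34).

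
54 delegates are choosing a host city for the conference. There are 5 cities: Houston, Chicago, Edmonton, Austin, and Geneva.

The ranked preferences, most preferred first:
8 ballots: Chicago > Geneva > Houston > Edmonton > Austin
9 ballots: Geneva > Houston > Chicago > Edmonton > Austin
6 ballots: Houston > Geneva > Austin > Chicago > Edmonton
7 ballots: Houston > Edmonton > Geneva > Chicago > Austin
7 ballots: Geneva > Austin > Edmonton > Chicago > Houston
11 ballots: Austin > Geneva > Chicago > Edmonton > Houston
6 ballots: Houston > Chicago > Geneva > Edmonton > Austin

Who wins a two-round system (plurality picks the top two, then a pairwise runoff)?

Round 1 first-place votes: Houston 19, Chicago 8, Edmonton 0, Austin 11, Geneva 16. Houston and Geneva advance.
Runoff: Houston is ranked above Geneva on 19 ballots, Geneva above Houston on 35.

Geneva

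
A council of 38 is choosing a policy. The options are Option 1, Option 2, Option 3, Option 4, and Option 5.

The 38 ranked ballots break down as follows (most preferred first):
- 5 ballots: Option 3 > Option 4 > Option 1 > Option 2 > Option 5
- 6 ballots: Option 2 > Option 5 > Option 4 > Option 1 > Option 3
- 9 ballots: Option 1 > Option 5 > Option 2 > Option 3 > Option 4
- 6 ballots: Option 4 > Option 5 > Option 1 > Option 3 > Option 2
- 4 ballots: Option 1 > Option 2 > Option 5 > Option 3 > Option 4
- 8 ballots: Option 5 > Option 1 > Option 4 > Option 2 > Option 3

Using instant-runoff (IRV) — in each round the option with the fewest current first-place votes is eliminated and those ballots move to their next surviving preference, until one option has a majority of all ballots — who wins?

Option 5

Round 1: Option 1 13, Option 2 6, Option 3 5, Option 4 6, Option 5 8. Option 3 eliminated.
Round 2: Option 1 13, Option 2 6, Option 4 11, Option 5 8. Option 2 eliminated.
Round 3: Option 1 13, Option 4 11, Option 5 14. Option 4 eliminated.
Round 4: Option 1 18, Option 5 20. Option 5 has a majority (≥20).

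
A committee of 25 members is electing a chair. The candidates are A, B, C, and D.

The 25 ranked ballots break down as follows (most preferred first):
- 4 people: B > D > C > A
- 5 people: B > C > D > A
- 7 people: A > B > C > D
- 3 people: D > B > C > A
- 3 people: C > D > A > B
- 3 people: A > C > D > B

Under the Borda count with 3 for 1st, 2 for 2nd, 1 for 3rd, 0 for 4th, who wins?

B

A: 4×0 + 5×0 + 7×3 + 3×0 + 3×1 + 3×3 = 33
B: 4×3 + 5×3 + 7×2 + 3×2 + 3×0 + 3×0 = 47
C: 4×1 + 5×2 + 7×1 + 3×1 + 3×3 + 3×2 = 39
D: 4×2 + 5×1 + 7×0 + 3×3 + 3×2 + 3×1 = 31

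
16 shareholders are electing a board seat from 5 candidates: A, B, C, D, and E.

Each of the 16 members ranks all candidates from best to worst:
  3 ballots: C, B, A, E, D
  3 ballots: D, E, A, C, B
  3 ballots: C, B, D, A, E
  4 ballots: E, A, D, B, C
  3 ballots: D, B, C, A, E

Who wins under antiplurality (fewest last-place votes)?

Last-place votes: A 0, B 3, C 4, D 3, E 6.

A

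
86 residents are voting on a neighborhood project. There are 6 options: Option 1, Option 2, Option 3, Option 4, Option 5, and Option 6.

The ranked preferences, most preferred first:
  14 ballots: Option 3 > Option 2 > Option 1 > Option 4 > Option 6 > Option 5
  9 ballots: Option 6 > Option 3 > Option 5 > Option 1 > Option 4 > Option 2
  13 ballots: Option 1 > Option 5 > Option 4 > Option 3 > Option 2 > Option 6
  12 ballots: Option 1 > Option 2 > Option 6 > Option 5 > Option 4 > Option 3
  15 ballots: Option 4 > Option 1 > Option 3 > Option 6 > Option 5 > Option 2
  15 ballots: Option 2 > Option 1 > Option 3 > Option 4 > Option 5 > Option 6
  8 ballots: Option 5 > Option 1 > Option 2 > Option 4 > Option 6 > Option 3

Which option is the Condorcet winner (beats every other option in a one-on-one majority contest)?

Option 1

Option 1 vs Option 2: 57–29
Option 1 vs Option 3: 63–23
Option 1 vs Option 4: 71–15
Option 1 vs Option 5: 69–17
Option 1 vs Option 6: 77–9
Option 1 beats every other option.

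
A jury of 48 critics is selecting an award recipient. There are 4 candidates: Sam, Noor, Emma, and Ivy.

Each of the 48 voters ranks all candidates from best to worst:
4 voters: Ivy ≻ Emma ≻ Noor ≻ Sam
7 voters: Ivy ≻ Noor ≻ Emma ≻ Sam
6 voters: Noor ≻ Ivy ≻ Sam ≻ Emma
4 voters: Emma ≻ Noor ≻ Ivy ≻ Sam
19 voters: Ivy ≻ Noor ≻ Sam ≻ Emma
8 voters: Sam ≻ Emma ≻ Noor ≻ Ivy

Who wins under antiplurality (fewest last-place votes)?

Last-place votes: Sam 15, Noor 0, Emma 25, Ivy 8.

Noor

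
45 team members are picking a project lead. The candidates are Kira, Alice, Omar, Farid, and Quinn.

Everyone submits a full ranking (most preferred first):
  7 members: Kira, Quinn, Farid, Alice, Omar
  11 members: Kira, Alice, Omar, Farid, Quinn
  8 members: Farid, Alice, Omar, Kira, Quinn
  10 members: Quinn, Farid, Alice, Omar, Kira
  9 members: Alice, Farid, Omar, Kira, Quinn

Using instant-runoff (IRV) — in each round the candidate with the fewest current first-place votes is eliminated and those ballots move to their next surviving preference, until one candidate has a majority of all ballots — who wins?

Round 1: Kira 18, Alice 9, Omar 0, Farid 8, Quinn 10. Omar eliminated.
Round 2: Kira 18, Alice 9, Farid 8, Quinn 10. Farid eliminated.
Round 3: Kira 18, Alice 17, Quinn 10. Quinn eliminated.
Round 4: Kira 18, Alice 27. Alice has a majority (≥23).

Alice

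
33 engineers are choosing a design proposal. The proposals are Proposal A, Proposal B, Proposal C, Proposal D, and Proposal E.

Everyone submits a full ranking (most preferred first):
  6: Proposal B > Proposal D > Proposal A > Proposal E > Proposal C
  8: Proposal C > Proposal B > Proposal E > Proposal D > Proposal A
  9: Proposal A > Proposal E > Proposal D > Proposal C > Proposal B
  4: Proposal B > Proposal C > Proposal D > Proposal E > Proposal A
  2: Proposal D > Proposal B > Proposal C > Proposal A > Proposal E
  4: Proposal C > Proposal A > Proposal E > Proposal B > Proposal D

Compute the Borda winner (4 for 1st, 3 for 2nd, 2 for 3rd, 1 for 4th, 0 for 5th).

Proposal A: 6×2 + 8×0 + 9×4 + 4×0 + 2×1 + 4×3 = 62
Proposal B: 6×4 + 8×3 + 9×0 + 4×4 + 2×3 + 4×1 = 74
Proposal C: 6×0 + 8×4 + 9×1 + 4×3 + 2×2 + 4×4 = 73
Proposal D: 6×3 + 8×1 + 9×2 + 4×2 + 2×4 + 4×0 = 60
Proposal E: 6×1 + 8×2 + 9×3 + 4×1 + 2×0 + 4×2 = 61

Proposal B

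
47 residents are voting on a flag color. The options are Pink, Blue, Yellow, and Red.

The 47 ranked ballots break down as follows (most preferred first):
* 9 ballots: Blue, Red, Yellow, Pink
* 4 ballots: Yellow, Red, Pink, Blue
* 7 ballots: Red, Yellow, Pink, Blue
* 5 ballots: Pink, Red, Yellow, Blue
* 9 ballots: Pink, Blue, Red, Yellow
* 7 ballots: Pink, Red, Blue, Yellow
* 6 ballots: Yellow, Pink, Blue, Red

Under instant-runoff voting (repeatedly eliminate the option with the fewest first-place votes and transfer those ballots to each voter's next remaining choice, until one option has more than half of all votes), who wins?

Yellow

Round 1: Pink 21, Blue 9, Yellow 10, Red 7. Red eliminated.
Round 2: Pink 21, Blue 9, Yellow 17. Blue eliminated.
Round 3: Pink 21, Yellow 26. Yellow has a majority (≥24).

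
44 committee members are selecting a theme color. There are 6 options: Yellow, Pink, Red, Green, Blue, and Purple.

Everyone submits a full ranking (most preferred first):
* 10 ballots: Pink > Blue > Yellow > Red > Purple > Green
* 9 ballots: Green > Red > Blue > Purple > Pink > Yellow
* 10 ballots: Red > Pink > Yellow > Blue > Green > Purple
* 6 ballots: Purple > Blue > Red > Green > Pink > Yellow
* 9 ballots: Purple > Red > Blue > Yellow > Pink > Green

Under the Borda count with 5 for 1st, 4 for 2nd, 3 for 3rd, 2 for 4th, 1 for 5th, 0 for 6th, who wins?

Red

Yellow: 10×3 + 9×0 + 10×3 + 6×0 + 9×2 = 78
Pink: 10×5 + 9×1 + 10×4 + 6×1 + 9×1 = 114
Red: 10×2 + 9×4 + 10×5 + 6×3 + 9×4 = 160
Green: 10×0 + 9×5 + 10×1 + 6×2 + 9×0 = 67
Blue: 10×4 + 9×3 + 10×2 + 6×4 + 9×3 = 138
Purple: 10×1 + 9×2 + 10×0 + 6×5 + 9×5 = 103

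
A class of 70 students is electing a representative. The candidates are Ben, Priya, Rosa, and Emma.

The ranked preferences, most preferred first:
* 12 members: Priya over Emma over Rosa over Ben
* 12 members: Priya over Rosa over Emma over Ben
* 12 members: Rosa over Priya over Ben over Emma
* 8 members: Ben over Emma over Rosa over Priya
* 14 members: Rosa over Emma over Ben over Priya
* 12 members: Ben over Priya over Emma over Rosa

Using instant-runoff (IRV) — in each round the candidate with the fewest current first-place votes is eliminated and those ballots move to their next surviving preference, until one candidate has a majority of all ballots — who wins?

Priya

Round 1: Ben 20, Priya 24, Rosa 26, Emma 0. Emma eliminated.
Round 2: Ben 20, Priya 24, Rosa 26. Ben eliminated.
Round 3: Priya 36, Rosa 34. Priya has a majority (≥36).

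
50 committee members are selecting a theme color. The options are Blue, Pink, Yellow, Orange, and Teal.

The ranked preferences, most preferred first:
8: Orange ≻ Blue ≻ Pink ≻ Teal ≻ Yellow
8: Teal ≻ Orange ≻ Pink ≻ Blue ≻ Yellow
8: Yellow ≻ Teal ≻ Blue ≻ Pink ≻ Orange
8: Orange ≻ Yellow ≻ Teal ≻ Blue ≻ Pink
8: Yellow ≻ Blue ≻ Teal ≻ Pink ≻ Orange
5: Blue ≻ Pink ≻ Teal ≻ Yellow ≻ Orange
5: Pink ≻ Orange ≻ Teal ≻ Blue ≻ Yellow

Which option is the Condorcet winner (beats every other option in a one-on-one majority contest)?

Teal vs Blue: 29–21
Teal vs Pink: 32–18
Teal vs Yellow: 26–24
Teal vs Orange: 29–21
Teal beats every other option.

Teal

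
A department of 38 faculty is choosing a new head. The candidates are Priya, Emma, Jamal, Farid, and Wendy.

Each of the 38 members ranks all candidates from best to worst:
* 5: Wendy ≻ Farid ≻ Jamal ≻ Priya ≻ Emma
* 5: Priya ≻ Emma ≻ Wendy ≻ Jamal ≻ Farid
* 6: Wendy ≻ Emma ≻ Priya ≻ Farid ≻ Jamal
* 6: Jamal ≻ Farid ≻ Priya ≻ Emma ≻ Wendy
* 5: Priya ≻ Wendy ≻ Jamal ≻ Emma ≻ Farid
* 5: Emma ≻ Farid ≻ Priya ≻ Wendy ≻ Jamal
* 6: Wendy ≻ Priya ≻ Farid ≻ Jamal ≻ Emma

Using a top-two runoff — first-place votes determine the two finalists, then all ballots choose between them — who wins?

Priya

Round 1 first-place votes: Priya 10, Emma 5, Jamal 6, Farid 0, Wendy 17. Wendy and Priya advance.
Runoff: Wendy is ranked above Priya on 17 ballots, Priya above Wendy on 21.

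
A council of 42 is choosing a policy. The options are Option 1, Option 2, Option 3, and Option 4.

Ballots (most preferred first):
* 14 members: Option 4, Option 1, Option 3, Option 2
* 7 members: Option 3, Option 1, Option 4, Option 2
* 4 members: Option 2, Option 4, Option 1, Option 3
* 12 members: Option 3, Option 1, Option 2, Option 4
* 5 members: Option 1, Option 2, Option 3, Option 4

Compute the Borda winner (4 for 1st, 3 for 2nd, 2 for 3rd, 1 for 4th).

Option 1

Option 1: 14×3 + 7×3 + 4×2 + 12×3 + 5×4 = 127
Option 2: 14×1 + 7×1 + 4×4 + 12×2 + 5×3 = 76
Option 3: 14×2 + 7×4 + 4×1 + 12×4 + 5×2 = 118
Option 4: 14×4 + 7×2 + 4×3 + 12×1 + 5×1 = 99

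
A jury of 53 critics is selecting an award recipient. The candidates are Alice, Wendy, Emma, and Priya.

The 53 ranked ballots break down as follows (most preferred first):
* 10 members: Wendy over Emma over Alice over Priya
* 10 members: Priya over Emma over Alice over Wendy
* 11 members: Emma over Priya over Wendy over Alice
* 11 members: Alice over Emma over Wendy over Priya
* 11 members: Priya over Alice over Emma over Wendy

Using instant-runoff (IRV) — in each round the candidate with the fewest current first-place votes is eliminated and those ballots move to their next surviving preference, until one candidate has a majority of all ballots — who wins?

Round 1: Alice 11, Wendy 10, Emma 11, Priya 21. Wendy eliminated.
Round 2: Alice 11, Emma 21, Priya 21. Alice eliminated.
Round 3: Emma 32, Priya 21. Emma has a majority (≥27).

Emma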